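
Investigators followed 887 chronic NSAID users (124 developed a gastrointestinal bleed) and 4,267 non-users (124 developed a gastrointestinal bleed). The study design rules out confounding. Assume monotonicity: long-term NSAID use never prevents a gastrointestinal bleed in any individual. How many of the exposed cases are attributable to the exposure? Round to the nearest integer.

about 98 cases

p₁ = P(outcome | exposed) = 124/887 = 0.1398
p₀ = P(outcome | unexposed) = 124/4267 = 0.02906
PN = (p₁ − p₀)/p₁ = (0.1398 − 0.02906) / 0.1398 ≈ 0.79213.
Attributable cases ≈ PN × (exposed cases) = 0.79213 × 124 ≈ 98.22.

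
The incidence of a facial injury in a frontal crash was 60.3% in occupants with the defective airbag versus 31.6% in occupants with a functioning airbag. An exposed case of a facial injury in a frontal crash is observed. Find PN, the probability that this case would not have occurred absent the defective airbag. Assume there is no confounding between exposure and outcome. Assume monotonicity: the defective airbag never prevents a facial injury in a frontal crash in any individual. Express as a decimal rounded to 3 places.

PN ≈ 0.476

p₁ = 0.603, p₀ = 0.316.
Under exogeneity and monotonicity, PN = (p₁ − p₀) / p₁.
PN = (0.603 − 0.316) / 0.603 = 0.287 / 0.603 ≈ 0.4760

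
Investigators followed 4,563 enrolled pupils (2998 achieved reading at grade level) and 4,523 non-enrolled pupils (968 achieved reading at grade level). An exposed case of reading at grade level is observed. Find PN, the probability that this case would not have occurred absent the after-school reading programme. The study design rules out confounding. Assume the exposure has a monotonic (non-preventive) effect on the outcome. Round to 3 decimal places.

PN ≈ 0.674

p₁ = P(outcome | exposed) = 2998/4563 = 0.65702
p₀ = P(outcome | unexposed) = 968/4523 = 0.21402
Under exogeneity and monotonicity, PN = (p₁ − p₀) / p₁.
PN = (0.65702 − 0.21402) / 0.65702 = 0.44301 / 0.65702 ≈ 0.6743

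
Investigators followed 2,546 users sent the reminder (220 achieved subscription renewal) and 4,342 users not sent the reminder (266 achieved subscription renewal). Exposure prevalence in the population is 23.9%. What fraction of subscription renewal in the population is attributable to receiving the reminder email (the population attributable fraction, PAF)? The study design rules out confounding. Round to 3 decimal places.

p₁ = P(outcome | exposed) = 220/2546 = 0.08641
p₀ = P(outcome | unexposed) = 266/4342 = 0.061262
Overall risk P(Y=1) = π·p₁ + (1−π)·p₀ = 0.239×0.08641 + 0.761×0.061262 = 0.067272.
Under exogeneity, PAF = [P(Y=1) − p₀] / P(Y=1).
PAF = (0.067272 − 0.061262) / 0.067272 ≈ 0.0893

PAF ≈ 0.089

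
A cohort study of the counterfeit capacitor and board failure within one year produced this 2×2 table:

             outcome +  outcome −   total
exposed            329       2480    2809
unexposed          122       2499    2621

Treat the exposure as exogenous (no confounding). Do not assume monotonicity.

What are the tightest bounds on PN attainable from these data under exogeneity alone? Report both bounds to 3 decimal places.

p₁ = P(outcome | exposed) = 329/2809 = 0.11712
p₀ = P(outcome | unexposed) = 122/2621 = 0.046547
Under exogeneity alone the bounds on PN are max{0,(p₁−p₀)/p₁} ≤ PN ≤ min{1,(1−p₀)/p₁}.
  lower = (p₁ − p₀)/p₁ = 0.070576 / 0.11712 ≈ 0.6026
  upper = min{1, (1 − p₀)/p₁} = 0.95345 / 0.11712 ≈ 8.1406 → capped at 1

0.603 ≤ PN ≤ 1.000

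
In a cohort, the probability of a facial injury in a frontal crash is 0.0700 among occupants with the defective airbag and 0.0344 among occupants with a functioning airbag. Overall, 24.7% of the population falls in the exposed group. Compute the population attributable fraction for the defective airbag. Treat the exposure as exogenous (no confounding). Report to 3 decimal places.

Let p₁ = 0.07, p₀ = 0.0344.
Overall risk P(Y=1) = π·p₁ + (1−π)·p₀ = 0.247×0.07 + 0.753×0.0344 = 0.043193.
Under exogeneity, PAF = [P(Y=1) − p₀] / P(Y=1).
PAF = (0.043193 − 0.0344) / 0.043193 ≈ 0.2036

PAF ≈ 0.204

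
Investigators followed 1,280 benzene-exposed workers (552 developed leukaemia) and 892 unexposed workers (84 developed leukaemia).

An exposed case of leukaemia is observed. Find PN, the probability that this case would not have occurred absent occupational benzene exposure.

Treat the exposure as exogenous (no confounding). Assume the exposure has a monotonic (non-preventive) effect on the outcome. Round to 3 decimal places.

PN ≈ 0.782

p₁ = P(outcome | exposed) = 552/1280 = 0.43125
p₀ = P(outcome | unexposed) = 84/892 = 0.09417
Under exogeneity and monotonicity, PN = (p₁ − p₀) / p₁.
PN = (0.43125 − 0.09417) / 0.43125 = 0.33708 / 0.43125 ≈ 0.7816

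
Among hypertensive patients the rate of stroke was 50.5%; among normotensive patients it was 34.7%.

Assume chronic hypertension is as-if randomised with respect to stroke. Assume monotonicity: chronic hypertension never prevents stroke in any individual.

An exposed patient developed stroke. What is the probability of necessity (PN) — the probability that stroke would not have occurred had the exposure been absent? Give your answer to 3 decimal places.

PN ≈ 0.313

p₁ = 0.505, p₀ = 0.347.
Under exogeneity and monotonicity, PN = (p₁ − p₀) / p₁.
PN = (0.505 − 0.347) / 0.505 = 0.158 / 0.505 ≈ 0.3129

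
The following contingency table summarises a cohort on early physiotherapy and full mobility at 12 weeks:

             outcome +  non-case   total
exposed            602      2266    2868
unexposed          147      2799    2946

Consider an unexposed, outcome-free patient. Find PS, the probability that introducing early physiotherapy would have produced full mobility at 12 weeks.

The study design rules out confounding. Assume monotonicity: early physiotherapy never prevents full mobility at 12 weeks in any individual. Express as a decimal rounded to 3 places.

p₁ = P(outcome | exposed) = 602/2868 = 0.2099
p₀ = P(outcome | unexposed) = 147/2946 = 0.049898
Under exogeneity and monotonicity, PS = (p₁ − p₀)/(1 − p₀).
PS = (0.2099 − 0.049898) / 0.9501 ≈ 0.1684

PS ≈ 0.168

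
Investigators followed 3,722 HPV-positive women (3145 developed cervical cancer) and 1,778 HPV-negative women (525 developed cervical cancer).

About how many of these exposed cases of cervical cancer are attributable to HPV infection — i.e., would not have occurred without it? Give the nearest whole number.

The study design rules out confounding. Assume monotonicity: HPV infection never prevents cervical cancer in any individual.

about 2046 cases

p₁ = P(outcome | exposed) = 3145/3722 = 0.84498
p₀ = P(outcome | unexposed) = 525/1778 = 0.29528
PN = (p₁ − p₀)/p₁ = (0.84498 − 0.29528) / 0.84498 ≈ 0.65055.
Attributable cases ≈ PN × (exposed cases) = 0.65055 × 3145 ≈ 2045.98.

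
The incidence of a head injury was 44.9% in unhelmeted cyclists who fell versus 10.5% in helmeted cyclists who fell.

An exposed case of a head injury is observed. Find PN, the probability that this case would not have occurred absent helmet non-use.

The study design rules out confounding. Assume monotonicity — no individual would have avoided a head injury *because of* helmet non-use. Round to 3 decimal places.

p₁ = 0.449, p₀ = 0.105.
Under exogeneity and monotonicity, PN = (p₁ − p₀) / p₁.
PN = (0.449 − 0.105) / 0.449 = 0.344 / 0.449 ≈ 0.7661

PN ≈ 0.766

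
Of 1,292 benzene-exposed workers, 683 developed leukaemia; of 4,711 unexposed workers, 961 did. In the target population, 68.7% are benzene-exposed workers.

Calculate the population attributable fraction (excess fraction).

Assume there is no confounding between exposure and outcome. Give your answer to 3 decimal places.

p₁ = P(outcome | exposed) = 683/1292 = 0.52864
p₀ = P(outcome | unexposed) = 961/4711 = 0.20399
Overall risk P(Y=1) = π·p₁ + (1−π)·p₀ = 0.687×0.52864 + 0.313×0.20399 = 0.42702.
Under exogeneity, PAF = [P(Y=1) − p₀] / P(Y=1).
PAF = (0.42702 − 0.20399) / 0.42702 ≈ 0.5223

PAF ≈ 0.522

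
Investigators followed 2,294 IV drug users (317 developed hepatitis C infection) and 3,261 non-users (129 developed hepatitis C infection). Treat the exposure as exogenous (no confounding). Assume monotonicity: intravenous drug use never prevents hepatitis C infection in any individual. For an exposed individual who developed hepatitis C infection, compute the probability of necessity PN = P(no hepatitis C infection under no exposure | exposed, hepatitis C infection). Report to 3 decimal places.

PN ≈ 0.714

p₁ = P(outcome | exposed) = 317/2294 = 0.13819
p₀ = P(outcome | unexposed) = 129/3261 = 0.039558
Under exogeneity and monotonicity, PN = (p₁ − p₀) / p₁.
PN = (0.13819 − 0.039558) / 0.13819 = 0.098628 / 0.13819 ≈ 0.7137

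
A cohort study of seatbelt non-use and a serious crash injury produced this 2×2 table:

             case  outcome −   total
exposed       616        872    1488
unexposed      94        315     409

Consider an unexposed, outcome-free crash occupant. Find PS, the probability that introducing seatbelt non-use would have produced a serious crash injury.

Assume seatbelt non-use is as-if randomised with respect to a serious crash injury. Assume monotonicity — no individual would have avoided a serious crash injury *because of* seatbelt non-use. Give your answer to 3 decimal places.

p₁ = P(outcome | exposed) = 616/1488 = 0.41398
p₀ = P(outcome | unexposed) = 94/409 = 0.22983
Under exogeneity and monotonicity, PS = (p₁ − p₀)/(1 − p₀).
PS = (0.41398 − 0.22983) / 0.77017 ≈ 0.2391

PS ≈ 0.239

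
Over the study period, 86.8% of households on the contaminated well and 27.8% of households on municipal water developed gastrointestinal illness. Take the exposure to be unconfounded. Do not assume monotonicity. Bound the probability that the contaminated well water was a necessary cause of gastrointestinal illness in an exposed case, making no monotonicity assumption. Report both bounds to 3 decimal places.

p₁ = 0.868, p₀ = 0.278.
Under exogeneity alone the bounds on PN are max{0,(p₁−p₀)/p₁} ≤ PN ≤ min{1,(1−p₀)/p₁}.
  lower = (p₁ − p₀)/p₁ = 0.59 / 0.868 ≈ 0.6797
  upper = min{1, (1 − p₀)/p₁} = 0.722 / 0.868 ≈ 0.8318

0.680 ≤ PN ≤ 0.832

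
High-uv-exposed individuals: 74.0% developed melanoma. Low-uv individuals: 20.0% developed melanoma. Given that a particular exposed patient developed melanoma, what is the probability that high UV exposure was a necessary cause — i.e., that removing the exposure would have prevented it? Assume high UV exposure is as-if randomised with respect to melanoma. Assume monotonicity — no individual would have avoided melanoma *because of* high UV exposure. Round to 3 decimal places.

p₁ = 0.74, p₀ = 0.2.
Under exogeneity and monotonicity, PN = (p₁ − p₀) / p₁.
PN = (0.74 − 0.2) / 0.74 = 0.54 / 0.74 ≈ 0.7297

PN ≈ 0.730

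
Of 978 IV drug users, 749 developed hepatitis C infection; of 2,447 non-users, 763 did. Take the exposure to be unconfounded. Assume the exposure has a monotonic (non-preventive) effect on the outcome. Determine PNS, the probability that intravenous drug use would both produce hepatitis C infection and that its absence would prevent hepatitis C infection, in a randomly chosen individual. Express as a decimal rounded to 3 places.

p₁ = P(outcome | exposed) = 749/978 = 0.76585
p₀ = P(outcome | unexposed) = 763/2447 = 0.31181
Under exogeneity and monotonicity, PNS = p₁ − p₀.
PNS = 0.76585 − 0.31181 = 0.45404

PNS ≈ 0.454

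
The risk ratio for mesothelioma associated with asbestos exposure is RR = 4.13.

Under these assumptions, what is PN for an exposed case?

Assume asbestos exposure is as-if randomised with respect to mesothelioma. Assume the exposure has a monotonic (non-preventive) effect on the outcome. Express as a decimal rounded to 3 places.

PN ≈ 0.758

Under exogeneity and monotonicity, PN = (RR − 1) / RR = 1 − 1/RR.
PN = (4.13 − 1) / 4.13 = 3.13 / 4.13 ≈ 0.7579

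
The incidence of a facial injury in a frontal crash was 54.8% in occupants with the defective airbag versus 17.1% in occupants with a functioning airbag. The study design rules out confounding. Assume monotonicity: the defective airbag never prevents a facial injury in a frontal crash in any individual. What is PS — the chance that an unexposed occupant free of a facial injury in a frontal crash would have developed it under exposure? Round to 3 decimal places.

PS ≈ 0.455

p₁ = 0.548, p₀ = 0.171.
Under exogeneity and monotonicity, PS = (p₁ − p₀) / (1 − p₀).
PS = (0.548 − 0.171) / (1 − 0.171) = 0.377 / 0.829 ≈ 0.4548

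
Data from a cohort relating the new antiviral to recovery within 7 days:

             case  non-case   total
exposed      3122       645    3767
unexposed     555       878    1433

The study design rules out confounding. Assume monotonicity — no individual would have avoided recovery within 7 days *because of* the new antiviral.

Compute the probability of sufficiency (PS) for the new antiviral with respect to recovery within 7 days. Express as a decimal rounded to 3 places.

p₁ = P(outcome | exposed) = 3122/3767 = 0.82878
p₀ = P(outcome | unexposed) = 555/1433 = 0.3873
Under exogeneity and monotonicity, PS = (p₁ − p₀)/(1 − p₀).
PS = (0.82878 − 0.3873) / 0.6127 ≈ 0.7205

PS ≈ 0.721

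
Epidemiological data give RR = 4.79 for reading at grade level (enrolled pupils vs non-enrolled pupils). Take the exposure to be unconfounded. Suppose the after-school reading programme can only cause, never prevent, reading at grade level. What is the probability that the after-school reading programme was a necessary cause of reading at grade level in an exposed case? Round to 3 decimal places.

PN ≈ 0.791

Under exogeneity and monotonicity, PN = (RR − 1) / RR = 1 − 1/RR.
PN = (4.79 − 1) / 4.79 = 3.79 / 4.79 ≈ 0.7912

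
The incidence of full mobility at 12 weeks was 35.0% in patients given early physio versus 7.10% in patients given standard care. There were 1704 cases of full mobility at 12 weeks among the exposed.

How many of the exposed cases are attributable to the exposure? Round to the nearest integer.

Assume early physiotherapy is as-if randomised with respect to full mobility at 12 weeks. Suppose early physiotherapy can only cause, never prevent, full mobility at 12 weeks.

p₁ = 0.35, p₀ = 0.071.
PN = (p₁ − p₀)/p₁ = (0.35 − 0.071) / 0.35 ≈ 0.79714.
Attributable cases ≈ PN × (exposed cases) = 0.79714 × 1704 ≈ 1358.33.

about 1358 cases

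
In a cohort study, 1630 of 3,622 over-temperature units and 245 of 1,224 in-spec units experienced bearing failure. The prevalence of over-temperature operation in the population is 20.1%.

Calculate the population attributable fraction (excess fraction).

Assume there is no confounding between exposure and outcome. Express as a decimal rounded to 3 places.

PAF ≈ 0.201

p₁ = P(outcome | exposed) = 1630/3622 = 0.45003
p₀ = P(outcome | unexposed) = 245/1224 = 0.20016
Overall risk P(Y=1) = π·p₁ + (1−π)·p₀ = 0.201×0.45003 + 0.799×0.20016 = 0.25039.
Under exogeneity, PAF = [P(Y=1) − p₀] / P(Y=1).
PAF = (0.25039 − 0.20016) / 0.25039 ≈ 0.2006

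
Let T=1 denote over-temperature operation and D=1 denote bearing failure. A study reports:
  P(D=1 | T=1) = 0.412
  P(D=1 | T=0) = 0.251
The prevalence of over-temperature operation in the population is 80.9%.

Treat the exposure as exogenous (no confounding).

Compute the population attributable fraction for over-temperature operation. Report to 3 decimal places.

PAF ≈ 0.342

Let p₁ = 0.412, p₀ = 0.251.
Overall risk P(Y=1) = π·p₁ + (1−π)·p₀ = 0.809×0.412 + 0.191×0.251 = 0.38125.
Under exogeneity, PAF = [P(Y=1) − p₀] / P(Y=1).
PAF = (0.38125 − 0.251) / 0.38125 ≈ 0.3416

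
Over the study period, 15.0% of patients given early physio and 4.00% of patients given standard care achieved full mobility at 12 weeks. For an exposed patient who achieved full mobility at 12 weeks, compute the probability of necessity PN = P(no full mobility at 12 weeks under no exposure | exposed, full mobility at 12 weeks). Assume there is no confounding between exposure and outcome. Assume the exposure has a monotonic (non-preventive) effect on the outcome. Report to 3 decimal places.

p₁ = 0.15, p₀ = 0.04.
Under exogeneity and monotonicity, PN = (p₁ − p₀) / p₁.
PN = (0.15 − 0.04) / 0.15 = 0.11 / 0.15 ≈ 0.7333

PN ≈ 0.733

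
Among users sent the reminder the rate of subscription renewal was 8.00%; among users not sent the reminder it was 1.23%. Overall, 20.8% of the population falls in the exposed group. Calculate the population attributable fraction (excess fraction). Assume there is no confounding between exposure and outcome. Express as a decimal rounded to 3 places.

p₁ = 0.08, p₀ = 0.0123.
Overall risk P(Y=1) = π·p₁ + (1−π)·p₀ = 0.208×0.08 + 0.792×0.0123 = 0.026382.
Under exogeneity, PAF = [P(Y=1) − p₀] / P(Y=1).
PAF = (0.026382 − 0.0123) / 0.026382 ≈ 0.5338

PAF ≈ 0.534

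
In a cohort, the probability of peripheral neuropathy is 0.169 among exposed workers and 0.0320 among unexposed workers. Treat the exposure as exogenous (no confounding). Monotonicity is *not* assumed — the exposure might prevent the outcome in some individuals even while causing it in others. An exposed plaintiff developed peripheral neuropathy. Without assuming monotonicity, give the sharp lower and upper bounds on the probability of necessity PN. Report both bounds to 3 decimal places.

0.811 ≤ PN ≤ 1.000

Let p₁ = 0.169, p₀ = 0.032.
Under exogeneity alone the bounds on PN are max{0,(p₁−p₀)/p₁} ≤ PN ≤ min{1,(1−p₀)/p₁}.
  lower = (p₁ − p₀)/p₁ = 0.137 / 0.169 ≈ 0.8107
  upper = min{1, (1 − p₀)/p₁} = 0.968 / 0.169 ≈ 5.7278 → capped at 1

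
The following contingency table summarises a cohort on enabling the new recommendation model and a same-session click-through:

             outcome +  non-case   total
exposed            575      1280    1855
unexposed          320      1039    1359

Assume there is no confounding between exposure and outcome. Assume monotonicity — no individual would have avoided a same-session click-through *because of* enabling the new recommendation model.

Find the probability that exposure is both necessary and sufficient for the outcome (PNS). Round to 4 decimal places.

PNS ≈ 0.0745

p₁ = P(outcome | exposed) = 575/1855 = 0.30997
p₀ = P(outcome | unexposed) = 320/1359 = 0.23547
Under exogeneity and monotonicity, PNS = p₁ − p₀.
PNS = 0.30997 − 0.23547 = 0.074506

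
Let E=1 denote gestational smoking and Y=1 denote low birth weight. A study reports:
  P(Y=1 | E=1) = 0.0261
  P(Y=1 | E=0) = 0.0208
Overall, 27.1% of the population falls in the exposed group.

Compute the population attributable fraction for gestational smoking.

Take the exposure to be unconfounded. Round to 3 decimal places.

PAF ≈ 0.065

Let p₁ = 0.0261, p₀ = 0.0208.
Overall risk P(Y=1) = π·p₁ + (1−π)·p₀ = 0.271×0.0261 + 0.729×0.0208 = 0.022236.
Under exogeneity, PAF = [P(Y=1) − p₀] / P(Y=1).
PAF = (0.022236 − 0.0208) / 0.022236 ≈ 0.0646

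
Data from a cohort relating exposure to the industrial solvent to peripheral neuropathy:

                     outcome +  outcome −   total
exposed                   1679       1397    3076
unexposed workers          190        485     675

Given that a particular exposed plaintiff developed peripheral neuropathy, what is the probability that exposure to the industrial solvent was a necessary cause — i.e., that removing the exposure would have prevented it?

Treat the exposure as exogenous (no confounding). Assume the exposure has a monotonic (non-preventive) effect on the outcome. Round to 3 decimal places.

PN ≈ 0.484

p₁ = P(outcome | exposed) = 1679/3076 = 0.54584
p₀ = P(outcome | unexposed) = 190/675 = 0.28148
Under exogeneity and monotonicity, PN = (p₁ − p₀) / p₁.
PN = (0.54584 − 0.28148) / 0.54584 = 0.26436 / 0.54584 ≈ 0.4843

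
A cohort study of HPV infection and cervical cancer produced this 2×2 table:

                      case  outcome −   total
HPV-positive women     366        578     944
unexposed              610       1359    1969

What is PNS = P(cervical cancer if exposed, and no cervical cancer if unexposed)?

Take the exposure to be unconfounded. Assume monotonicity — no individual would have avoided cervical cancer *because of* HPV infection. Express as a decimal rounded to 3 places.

PNS ≈ 0.078

p₁ = P(outcome | exposed) = 366/944 = 0.38771
p₀ = P(outcome | unexposed) = 610/1969 = 0.3098
Under exogeneity and monotonicity, PNS = p₁ − p₀.
PNS = 0.38771 − 0.3098 = 0.07791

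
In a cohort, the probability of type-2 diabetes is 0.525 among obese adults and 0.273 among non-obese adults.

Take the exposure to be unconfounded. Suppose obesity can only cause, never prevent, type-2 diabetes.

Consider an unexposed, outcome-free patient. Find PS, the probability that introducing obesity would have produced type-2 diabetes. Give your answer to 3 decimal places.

Let p₁ = 0.525, p₀ = 0.273.
Under exogeneity and monotonicity, PS = (p₁ − p₀) / (1 − p₀).
PS = (0.525 − 0.273) / (1 − 0.273) = 0.252 / 0.727 ≈ 0.3466

PS ≈ 0.347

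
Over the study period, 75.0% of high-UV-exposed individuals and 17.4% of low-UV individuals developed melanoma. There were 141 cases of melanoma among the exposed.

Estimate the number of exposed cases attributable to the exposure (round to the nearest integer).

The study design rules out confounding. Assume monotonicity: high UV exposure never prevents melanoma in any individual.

p₁ = 0.75, p₀ = 0.174.
PN = (p₁ − p₀)/p₁ = (0.75 − 0.174) / 0.75 ≈ 0.76800.
Attributable cases ≈ PN × (exposed cases) = 0.76800 × 141 ≈ 108.29.

about 108 cases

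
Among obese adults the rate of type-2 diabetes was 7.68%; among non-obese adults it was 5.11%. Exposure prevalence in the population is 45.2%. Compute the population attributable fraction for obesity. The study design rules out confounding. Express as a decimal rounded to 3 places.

p₁ = 0.0768, p₀ = 0.0511.
Overall risk P(Y=1) = π·p₁ + (1−π)·p₀ = 0.452×0.0768 + 0.548×0.0511 = 0.062716.
Under exogeneity, PAF = [P(Y=1) − p₀] / P(Y=1).
PAF = (0.062716 − 0.0511) / 0.062716 ≈ 0.1852

PAF ≈ 0.185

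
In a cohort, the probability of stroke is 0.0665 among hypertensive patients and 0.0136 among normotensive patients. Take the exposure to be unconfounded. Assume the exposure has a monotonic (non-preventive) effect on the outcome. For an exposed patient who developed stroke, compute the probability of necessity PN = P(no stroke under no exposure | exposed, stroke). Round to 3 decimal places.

PN ≈ 0.795

Let p₁ = 0.0665, p₀ = 0.0136.
Under exogeneity and monotonicity, PN = (p₁ − p₀) / p₁.
PN = (0.0665 − 0.0136) / 0.0665 = 0.0529 / 0.0665 ≈ 0.7955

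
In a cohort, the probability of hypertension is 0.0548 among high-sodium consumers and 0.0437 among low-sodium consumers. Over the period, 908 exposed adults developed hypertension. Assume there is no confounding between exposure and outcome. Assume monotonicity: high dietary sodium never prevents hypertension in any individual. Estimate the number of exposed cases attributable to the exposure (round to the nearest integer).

Let p₁ = 0.0548, p₀ = 0.0437.
PN = (p₁ − p₀)/p₁ = (0.0548 − 0.0437) / 0.0548 ≈ 0.20255.
Attributable cases ≈ PN × (exposed cases) = 0.20255 × 908 ≈ 183.92.

about 184 cases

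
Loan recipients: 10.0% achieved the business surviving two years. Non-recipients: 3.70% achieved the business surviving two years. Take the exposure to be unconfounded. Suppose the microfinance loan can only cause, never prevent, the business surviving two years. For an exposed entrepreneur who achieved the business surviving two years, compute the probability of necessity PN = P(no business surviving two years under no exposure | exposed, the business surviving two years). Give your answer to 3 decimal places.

p₁ = 0.1, p₀ = 0.037.
Under exogeneity and monotonicity, PN = (p₁ − p₀) / p₁.
PN = (0.1 − 0.037) / 0.1 = 0.063 / 0.1 ≈ 0.6300

PN ≈ 0.630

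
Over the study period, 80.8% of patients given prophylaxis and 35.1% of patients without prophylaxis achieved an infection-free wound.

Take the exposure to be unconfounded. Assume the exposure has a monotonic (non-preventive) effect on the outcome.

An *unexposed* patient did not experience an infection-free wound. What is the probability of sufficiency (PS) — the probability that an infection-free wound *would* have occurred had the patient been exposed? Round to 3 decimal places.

p₁ = 0.808, p₀ = 0.351.
Under exogeneity and monotonicity, PS = (p₁ − p₀) / (1 − p₀).
PS = (0.808 − 0.351) / (1 − 0.351) = 0.457 / 0.649 ≈ 0.7042

PS ≈ 0.704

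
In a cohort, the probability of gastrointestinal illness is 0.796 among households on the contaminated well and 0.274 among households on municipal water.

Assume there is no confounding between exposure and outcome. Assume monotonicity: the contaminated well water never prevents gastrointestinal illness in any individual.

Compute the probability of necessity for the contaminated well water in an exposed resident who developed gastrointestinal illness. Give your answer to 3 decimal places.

Let p₁ = 0.796, p₀ = 0.274.
Under exogeneity and monotonicity, PN = (p₁ − p₀) / p₁.
PN = (0.796 − 0.274) / 0.796 = 0.522 / 0.796 ≈ 0.6558

PN ≈ 0.656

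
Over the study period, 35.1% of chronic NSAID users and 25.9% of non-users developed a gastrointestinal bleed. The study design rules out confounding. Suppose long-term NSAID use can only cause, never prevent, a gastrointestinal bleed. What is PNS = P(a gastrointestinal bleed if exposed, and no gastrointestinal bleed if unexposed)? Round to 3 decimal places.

p₁ = 0.351, p₀ = 0.259.
Under exogeneity and monotonicity, PNS = p₁ − p₀.
PNS = 0.351 − 0.259 = 0.092

PNS ≈ 0.092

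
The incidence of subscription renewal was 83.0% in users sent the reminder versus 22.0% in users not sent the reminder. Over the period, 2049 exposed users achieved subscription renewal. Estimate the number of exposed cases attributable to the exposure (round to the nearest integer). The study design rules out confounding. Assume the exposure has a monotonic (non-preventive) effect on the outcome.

p₁ = 0.83, p₀ = 0.22.
PN = (p₁ − p₀)/p₁ = (0.83 − 0.22) / 0.83 ≈ 0.73494.
Attributable cases ≈ PN × (exposed cases) = 0.73494 × 2049 ≈ 1505.89.

about 1506 cases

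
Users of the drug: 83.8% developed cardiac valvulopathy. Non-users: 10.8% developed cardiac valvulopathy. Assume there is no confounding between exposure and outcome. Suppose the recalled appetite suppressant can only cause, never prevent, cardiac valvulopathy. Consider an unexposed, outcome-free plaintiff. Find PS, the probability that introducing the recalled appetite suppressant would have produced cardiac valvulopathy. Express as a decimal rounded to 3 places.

p₁ = 0.838, p₀ = 0.108.
Under exogeneity and monotonicity, PS = (p₁ − p₀) / (1 − p₀).
PS = (0.838 − 0.108) / (1 − 0.108) = 0.73 / 0.892 ≈ 0.8184

PS ≈ 0.818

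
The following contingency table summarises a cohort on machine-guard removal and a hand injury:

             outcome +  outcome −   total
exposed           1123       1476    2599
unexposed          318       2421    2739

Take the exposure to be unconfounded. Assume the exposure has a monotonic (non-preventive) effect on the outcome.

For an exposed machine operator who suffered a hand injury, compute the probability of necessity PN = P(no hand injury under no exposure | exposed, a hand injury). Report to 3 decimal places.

p₁ = P(outcome | exposed) = 1123/2599 = 0.43209
p₀ = P(outcome | unexposed) = 318/2739 = 0.1161
Under exogeneity and monotonicity, PN = (p₁ − p₀) / p₁.
PN = (0.43209 − 0.1161) / 0.43209 = 0.31599 / 0.43209 ≈ 0.7313

PN ≈ 0.731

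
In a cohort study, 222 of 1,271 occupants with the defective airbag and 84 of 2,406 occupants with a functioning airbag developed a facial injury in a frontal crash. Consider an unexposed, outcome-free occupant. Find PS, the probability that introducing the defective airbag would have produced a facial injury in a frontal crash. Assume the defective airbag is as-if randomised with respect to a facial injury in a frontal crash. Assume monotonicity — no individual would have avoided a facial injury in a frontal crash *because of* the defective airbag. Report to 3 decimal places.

PS ≈ 0.145

p₁ = P(outcome | exposed) = 222/1271 = 0.17467
p₀ = P(outcome | unexposed) = 84/2406 = 0.034913
Under exogeneity and monotonicity, PS = (p₁ − p₀) / (1 − p₀).
PS = (0.17467 − 0.034913) / (1 − 0.034913) = 0.13975 / 0.96509 ≈ 0.1448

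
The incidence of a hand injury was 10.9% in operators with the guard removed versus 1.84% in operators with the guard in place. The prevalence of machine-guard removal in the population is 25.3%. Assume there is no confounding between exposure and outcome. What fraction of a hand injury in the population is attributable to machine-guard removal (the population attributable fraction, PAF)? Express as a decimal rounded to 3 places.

PAF ≈ 0.555

p₁ = 0.109, p₀ = 0.0184.
Overall risk P(Y=1) = π·p₁ + (1−π)·p₀ = 0.253×0.109 + 0.747×0.0184 = 0.041322.
Under exogeneity, PAF = [P(Y=1) − p₀] / P(Y=1).
PAF = (0.041322 − 0.0184) / 0.041322 ≈ 0.5547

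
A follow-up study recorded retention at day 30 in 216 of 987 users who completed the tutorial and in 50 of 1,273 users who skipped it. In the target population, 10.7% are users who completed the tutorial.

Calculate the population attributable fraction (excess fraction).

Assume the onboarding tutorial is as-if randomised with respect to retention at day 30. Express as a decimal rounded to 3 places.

PAF ≈ 0.328

p₁ = P(outcome | exposed) = 216/987 = 0.21884
p₀ = P(outcome | unexposed) = 50/1273 = 0.039277
Overall risk P(Y=1) = π·p₁ + (1−π)·p₀ = 0.107×0.21884 + 0.893×0.039277 = 0.058491.
Under exogeneity, PAF = [P(Y=1) − p₀] / P(Y=1).
PAF = (0.058491 − 0.039277) / 0.058491 ≈ 0.3285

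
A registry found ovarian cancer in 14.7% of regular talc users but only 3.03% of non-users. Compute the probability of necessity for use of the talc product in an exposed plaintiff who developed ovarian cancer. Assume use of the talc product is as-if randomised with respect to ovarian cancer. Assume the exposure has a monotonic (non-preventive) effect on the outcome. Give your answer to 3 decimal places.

PN ≈ 0.794

p₁ = 0.147, p₀ = 0.0303.
Under exogeneity and monotonicity, PN = (p₁ − p₀) / p₁.
PN = (0.147 − 0.0303) / 0.147 = 0.1167 / 0.147 ≈ 0.7939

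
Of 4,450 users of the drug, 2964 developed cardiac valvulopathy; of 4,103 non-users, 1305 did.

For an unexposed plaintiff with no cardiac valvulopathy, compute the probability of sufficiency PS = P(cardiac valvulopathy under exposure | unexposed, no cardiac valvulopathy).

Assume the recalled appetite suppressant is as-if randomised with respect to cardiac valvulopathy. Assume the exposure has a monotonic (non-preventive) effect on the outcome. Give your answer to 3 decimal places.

PS ≈ 0.510

p₁ = P(outcome | exposed) = 2964/4450 = 0.66607
p₀ = P(outcome | unexposed) = 1305/4103 = 0.31806
Under exogeneity and monotonicity, PS = (p₁ − p₀) / (1 − p₀).
PS = (0.66607 − 0.31806) / (1 − 0.31806) = 0.34801 / 0.68194 ≈ 0.5103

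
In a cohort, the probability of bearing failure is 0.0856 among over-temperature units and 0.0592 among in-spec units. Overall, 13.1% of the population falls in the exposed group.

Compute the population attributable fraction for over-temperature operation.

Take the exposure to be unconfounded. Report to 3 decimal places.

Let p₁ = 0.0856, p₀ = 0.0592.
Overall risk P(Y=1) = π·p₁ + (1−π)·p₀ = 0.131×0.0856 + 0.869×0.0592 = 0.062658.
Under exogeneity, PAF = [P(Y=1) − p₀] / P(Y=1).
PAF = (0.062658 − 0.0592) / 0.062658 ≈ 0.0552

PAF ≈ 0.055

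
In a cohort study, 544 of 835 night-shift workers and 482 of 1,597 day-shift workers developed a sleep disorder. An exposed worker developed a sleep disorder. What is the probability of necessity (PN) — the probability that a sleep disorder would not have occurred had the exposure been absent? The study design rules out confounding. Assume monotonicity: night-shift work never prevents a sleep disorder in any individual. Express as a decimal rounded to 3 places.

p₁ = P(outcome | exposed) = 544/835 = 0.6515
p₀ = P(outcome | unexposed) = 482/1597 = 0.30182
Under exogeneity and monotonicity, PN = (p₁ − p₀) / p₁.
PN = (0.6515 − 0.30182) / 0.6515 = 0.34968 / 0.6515 ≈ 0.5367

PN ≈ 0.537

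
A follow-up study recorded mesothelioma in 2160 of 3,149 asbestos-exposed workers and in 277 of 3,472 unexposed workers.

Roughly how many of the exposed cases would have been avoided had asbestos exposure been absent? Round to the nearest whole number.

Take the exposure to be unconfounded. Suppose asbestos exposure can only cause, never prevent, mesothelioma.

about 1909 cases

p₁ = P(outcome | exposed) = 2160/3149 = 0.68593
p₀ = P(outcome | unexposed) = 277/3472 = 0.079781
PN = (p₁ − p₀)/p₁ = (0.68593 − 0.079781) / 0.68593 ≈ 0.88369.
Attributable cases ≈ PN × (exposed cases) = 0.88369 × 2160 ≈ 1908.77.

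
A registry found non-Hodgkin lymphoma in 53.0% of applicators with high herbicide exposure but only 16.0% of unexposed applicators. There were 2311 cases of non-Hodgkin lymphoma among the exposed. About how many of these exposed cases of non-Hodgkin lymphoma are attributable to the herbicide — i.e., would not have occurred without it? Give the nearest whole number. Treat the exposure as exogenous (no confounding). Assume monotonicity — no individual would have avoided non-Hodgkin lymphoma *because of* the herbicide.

about 1613 cases

p₁ = 0.53, p₀ = 0.16.
PN = (p₁ − p₀)/p₁ = (0.53 − 0.16) / 0.53 ≈ 0.69811.
Attributable cases ≈ PN × (exposed cases) = 0.69811 × 2311 ≈ 1613.34.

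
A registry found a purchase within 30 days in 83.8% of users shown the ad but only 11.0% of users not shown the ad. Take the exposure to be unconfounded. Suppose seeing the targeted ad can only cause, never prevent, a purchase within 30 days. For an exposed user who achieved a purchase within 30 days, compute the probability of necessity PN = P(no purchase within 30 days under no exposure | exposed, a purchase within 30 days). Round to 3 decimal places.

PN ≈ 0.869

p₁ = 0.838, p₀ = 0.11.
Under exogeneity and monotonicity, PN = (p₁ − p₀) / p₁.
PN = (0.838 − 0.11) / 0.838 = 0.728 / 0.838 ≈ 0.8687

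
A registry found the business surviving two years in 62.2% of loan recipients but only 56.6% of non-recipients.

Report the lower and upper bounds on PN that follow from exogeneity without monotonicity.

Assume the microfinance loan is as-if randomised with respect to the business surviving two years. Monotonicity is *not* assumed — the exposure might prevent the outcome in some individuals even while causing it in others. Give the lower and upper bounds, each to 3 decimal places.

p₁ = 0.622, p₀ = 0.566.
Under exogeneity alone the bounds on PN are max{0,(p₁−p₀)/p₁} ≤ PN ≤ min{1,(1−p₀)/p₁}.
  lower = (p₁ − p₀)/p₁ = 0.056 / 0.622 ≈ 0.0900
  upper = min{1, (1 − p₀)/p₁} = 0.434 / 0.622 ≈ 0.6977

0.090 ≤ PN ≤ 0.698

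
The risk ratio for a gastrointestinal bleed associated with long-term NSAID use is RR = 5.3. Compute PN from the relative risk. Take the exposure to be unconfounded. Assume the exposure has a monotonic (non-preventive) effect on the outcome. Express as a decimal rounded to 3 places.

PN ≈ 0.811

Under exogeneity and monotonicity, PN = (RR − 1) / RR = 1 − 1/RR.
PN = (5.3 − 1) / 5.3 = 4.3 / 5.3 ≈ 0.8113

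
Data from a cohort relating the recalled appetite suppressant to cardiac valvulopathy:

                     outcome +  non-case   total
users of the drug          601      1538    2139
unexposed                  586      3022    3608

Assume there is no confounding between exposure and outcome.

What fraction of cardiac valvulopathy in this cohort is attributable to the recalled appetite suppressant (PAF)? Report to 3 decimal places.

PAF ≈ 0.214

p₁ = P(outcome | exposed) = 601/2139 = 0.28097
p₀ = P(outcome | unexposed) = 586/3608 = 0.16242
Exposure prevalence π = 2139/5747 = 0.37219; overall risk P(Y=1) = 0.20654.
Under exogeneity, PAF = [P(Y=1) − p₀]/P(Y=1).
PAF = (0.20654 − 0.16242) / 0.20654 ≈ 0.2136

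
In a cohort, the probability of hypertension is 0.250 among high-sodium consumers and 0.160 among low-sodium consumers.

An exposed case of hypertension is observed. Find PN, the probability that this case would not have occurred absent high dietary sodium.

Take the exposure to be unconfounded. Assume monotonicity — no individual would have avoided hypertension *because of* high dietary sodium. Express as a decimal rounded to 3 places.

PN ≈ 0.360

Let p₁ = 0.25, p₀ = 0.16.
Under exogeneity and monotonicity, PN = (p₁ − p₀) / p₁.
PN = (0.25 − 0.16) / 0.25 = 0.09 / 0.25 ≈ 0.3600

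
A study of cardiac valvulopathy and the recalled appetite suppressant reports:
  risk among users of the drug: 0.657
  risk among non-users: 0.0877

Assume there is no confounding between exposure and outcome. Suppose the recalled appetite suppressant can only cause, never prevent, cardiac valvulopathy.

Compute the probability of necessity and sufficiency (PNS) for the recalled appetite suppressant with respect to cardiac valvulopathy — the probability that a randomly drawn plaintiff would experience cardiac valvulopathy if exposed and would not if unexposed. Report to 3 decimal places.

Let p₁ = 0.657, p₀ = 0.0877.
Under exogeneity and monotonicity, PNS = p₁ − p₀.
PNS = 0.657 − 0.0877 = 0.5693

PNS ≈ 0.569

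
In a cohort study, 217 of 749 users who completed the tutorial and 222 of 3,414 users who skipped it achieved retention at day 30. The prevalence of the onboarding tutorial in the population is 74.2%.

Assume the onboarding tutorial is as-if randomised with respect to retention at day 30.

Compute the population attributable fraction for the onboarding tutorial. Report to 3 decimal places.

p₁ = P(outcome | exposed) = 217/749 = 0.28972
p₀ = P(outcome | unexposed) = 222/3414 = 0.065026
Overall risk P(Y=1) = π·p₁ + (1−π)·p₀ = 0.742×0.28972 + 0.258×0.065026 = 0.23175.
Under exogeneity, PAF = [P(Y=1) − p₀] / P(Y=1).
PAF = (0.23175 − 0.065026) / 0.23175 ≈ 0.7194

PAF ≈ 0.719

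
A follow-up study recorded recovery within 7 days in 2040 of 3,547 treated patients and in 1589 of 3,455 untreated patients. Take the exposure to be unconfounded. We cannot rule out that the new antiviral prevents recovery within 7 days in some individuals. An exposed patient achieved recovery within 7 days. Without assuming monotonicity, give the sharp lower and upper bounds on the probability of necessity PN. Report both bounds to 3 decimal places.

p₁ = P(outcome | exposed) = 2040/3547 = 0.57513
p₀ = P(outcome | unexposed) = 1589/3455 = 0.45991
Under exogeneity alone the bounds on PN are max{0,(p₁−p₀)/p₁} ≤ PN ≤ min{1,(1−p₀)/p₁}.
  lower = (p₁ − p₀)/p₁ = 0.11522 / 0.57513 ≈ 0.2003
  upper = min{1, (1 − p₀)/p₁} = 0.54009 / 0.57513 ≈ 0.9391

0.200 ≤ PN ≤ 0.939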